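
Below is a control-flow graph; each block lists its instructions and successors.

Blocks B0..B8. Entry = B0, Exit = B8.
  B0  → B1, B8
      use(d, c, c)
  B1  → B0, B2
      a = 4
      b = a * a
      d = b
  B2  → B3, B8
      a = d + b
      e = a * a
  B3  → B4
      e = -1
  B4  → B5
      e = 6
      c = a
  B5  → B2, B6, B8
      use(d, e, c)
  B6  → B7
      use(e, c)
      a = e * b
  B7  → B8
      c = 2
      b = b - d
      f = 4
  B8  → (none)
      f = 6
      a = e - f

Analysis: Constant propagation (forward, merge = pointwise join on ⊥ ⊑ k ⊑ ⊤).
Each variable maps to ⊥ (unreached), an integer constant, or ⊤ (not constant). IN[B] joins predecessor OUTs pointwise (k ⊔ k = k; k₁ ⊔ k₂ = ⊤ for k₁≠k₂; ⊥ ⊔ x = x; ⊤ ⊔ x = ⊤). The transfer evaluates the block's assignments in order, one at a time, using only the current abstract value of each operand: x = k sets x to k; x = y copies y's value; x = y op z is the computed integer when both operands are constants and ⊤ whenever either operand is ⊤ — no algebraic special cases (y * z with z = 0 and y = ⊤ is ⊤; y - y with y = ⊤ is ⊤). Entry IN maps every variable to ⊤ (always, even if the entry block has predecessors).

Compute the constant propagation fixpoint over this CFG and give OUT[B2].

Converged values:
  B0: | IN=(all ⊤) | OUT=(all ⊤)
  B1: | IN=(all ⊤) | OUT={a:4, b:16, d:16; rest ⊤}
  B2: | IN={b:16, d:16; rest ⊤} | OUT={a:32, b:16, d:16, e:1024; rest ⊤}
  B3: | IN={a:32, b:16, d:16, e:1024; rest ⊤} | OUT={a:32, b:16, d:16, e:-1; rest ⊤}
  B4: | IN={a:32, b:16, d:16, e:-1; rest ⊤} | OUT={a:32, b:16, c:32, d:16, e:6; rest ⊤}
  B5: | IN={a:32, b:16, c:32, d:16, e:6; rest ⊤} | OUT={a:32, b:16, c:32, d:16, e:6; rest ⊤}
  B6: | IN={a:32, b:16, c:32, d:16, e:6; rest ⊤} | OUT={a:96, b:16, c:32, d:16, e:6; rest ⊤}
  B7: | IN={a:96, b:16, c:32, d:16, e:6; rest ⊤} | OUT={a:96, b:0, c:2, d:16, e:6, f:4; rest ⊤}
  B8: | IN=(all ⊤) | OUT={f:6; rest ⊤}

Merge at B2: IN[B2] = OUT[B1] ⊔ OUT[B5] = {a: ⊤, b: 16, c: ⊤, d: 16, e: ⊤, f: ⊤}
Applying B2's transfer function to that IN value gives OUT[B2] (row B2 above).

Answer: {a: 32, b: 16, c: ⊤, d: 16, e: 1024, f: ⊤}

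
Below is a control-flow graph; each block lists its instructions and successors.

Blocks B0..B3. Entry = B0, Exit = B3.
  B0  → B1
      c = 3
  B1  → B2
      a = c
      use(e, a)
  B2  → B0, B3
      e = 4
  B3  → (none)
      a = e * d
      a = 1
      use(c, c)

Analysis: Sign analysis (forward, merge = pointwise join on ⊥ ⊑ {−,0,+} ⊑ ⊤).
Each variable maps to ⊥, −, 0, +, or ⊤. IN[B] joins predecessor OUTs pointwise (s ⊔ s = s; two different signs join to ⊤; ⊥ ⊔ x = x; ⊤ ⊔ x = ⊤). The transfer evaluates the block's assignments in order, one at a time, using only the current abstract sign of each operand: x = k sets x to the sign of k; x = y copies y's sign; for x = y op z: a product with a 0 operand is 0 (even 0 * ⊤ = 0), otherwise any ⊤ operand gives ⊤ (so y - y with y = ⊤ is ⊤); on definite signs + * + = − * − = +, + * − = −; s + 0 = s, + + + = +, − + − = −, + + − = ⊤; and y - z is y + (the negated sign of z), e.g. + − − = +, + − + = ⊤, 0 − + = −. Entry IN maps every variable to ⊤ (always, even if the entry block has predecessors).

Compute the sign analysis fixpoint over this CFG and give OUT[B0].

Fixpoint table:
  B0: | IN=(all ⊤) | OUT={c:+; rest ⊤}
  B1: | IN={c:+; rest ⊤} | OUT={a:+, c:+; rest ⊤}
  B2: | IN={a:+, c:+; rest ⊤} | OUT={a:+, c:+, e:+; rest ⊤}
  B3: | IN={a:+, c:+, e:+; rest ⊤} | OUT={a:+, c:+, e:+; rest ⊤}

Merge at B0 (entry node, so the boundary value (all ⊤) is joined with the incoming edge(s)): IN[B0] = (all ⊤) ⊔ OUT[B2] = {a: ⊤, b: ⊤, c: ⊤, d: ⊤, e: ⊤, f: ⊤}
Applying B0's transfer function to that IN value gives OUT[B0] (row B0 above).

Answer: {a: ⊤, b: ⊤, c: +, d: ⊤, e: ⊤, f: ⊤}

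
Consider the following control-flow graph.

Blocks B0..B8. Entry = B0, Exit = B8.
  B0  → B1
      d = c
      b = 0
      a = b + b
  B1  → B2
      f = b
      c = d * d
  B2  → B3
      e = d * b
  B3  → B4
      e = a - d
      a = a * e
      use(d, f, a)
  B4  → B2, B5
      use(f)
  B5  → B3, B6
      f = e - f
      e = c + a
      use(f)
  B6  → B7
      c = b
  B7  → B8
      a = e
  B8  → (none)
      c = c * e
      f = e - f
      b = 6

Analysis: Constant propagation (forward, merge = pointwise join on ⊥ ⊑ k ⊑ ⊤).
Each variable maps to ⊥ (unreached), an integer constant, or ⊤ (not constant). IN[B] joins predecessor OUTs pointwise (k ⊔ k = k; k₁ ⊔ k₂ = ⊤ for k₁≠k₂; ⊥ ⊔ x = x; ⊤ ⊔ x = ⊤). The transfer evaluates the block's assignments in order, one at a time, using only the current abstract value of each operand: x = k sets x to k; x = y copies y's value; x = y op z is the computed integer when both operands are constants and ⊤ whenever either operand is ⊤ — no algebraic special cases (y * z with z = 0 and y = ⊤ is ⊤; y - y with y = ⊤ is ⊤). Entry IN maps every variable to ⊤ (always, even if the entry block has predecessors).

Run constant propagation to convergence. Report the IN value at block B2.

Per-block solution:
  B0: | IN=(all ⊤) | OUT={a:0, b:0; rest ⊤}
  B1: | IN={a:0, b:0; rest ⊤} | OUT={a:0, b:0, f:0; rest ⊤}
  B2: | IN={b:0; rest ⊤} | OUT={b:0; rest ⊤}
  B3: | IN={b:0; rest ⊤} | OUT={b:0; rest ⊤}
  B4: | IN={b:0; rest ⊤} | OUT={b:0; rest ⊤}
  B5: | IN={b:0; rest ⊤} | OUT={b:0; rest ⊤}
  B6: | IN={b:0; rest ⊤} | OUT={b:0, c:0; rest ⊤}
  B7: | IN={b:0, c:0; rest ⊤} | OUT={b:0, c:0; rest ⊤}
  B8: | IN={b:0, c:0; rest ⊤} | OUT={b:6; rest ⊤}

Merge at B2: IN[B2] = OUT[B1] ⊔ OUT[B4] = {a: ⊤, b: 0, c: ⊤, d: ⊤, e: ⊤, f: ⊤}

Answer: {a: ⊤, b: 0, c: ⊤, d: ⊤, e: ⊤, f: ⊤}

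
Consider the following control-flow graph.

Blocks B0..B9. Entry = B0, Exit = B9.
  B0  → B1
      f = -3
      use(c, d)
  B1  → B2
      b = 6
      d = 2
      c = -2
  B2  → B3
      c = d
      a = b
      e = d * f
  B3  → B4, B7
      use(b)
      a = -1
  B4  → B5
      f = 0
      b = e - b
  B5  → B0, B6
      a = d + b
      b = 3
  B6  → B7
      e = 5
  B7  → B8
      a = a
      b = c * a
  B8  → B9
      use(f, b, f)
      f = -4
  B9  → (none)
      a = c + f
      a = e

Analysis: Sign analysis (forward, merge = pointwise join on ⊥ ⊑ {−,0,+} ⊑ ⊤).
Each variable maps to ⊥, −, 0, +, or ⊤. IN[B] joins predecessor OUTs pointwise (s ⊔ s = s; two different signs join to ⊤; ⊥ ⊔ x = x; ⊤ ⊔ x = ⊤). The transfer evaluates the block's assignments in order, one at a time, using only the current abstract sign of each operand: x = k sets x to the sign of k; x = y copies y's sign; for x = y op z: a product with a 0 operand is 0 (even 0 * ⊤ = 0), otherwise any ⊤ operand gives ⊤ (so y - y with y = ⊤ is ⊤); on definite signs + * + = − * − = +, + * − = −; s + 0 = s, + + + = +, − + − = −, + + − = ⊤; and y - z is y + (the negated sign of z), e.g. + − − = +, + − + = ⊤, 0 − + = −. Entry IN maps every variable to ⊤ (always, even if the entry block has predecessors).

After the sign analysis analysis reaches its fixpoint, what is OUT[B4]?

Converged values:
  B0: | IN=(all ⊤) | OUT={f:-; rest ⊤}
  B1: | IN={f:-; rest ⊤} | OUT={b:+, c:-, d:+, f:-; rest ⊤}
  B2: | IN={b:+, c:-, d:+, f:-; rest ⊤} | OUT={a:+, b:+, c:+, d:+, e:-, f:-; rest ⊤}
  B3: | IN={a:+, b:+, c:+, d:+, e:-, f:-; rest ⊤} | OUT={a:-, b:+, c:+, d:+, e:-, f:-; rest ⊤}
  B4: | IN={a:-, b:+, c:+, d:+, e:-, f:-; rest ⊤} | OUT={a:-, b:-, c:+, d:+, e:-, f:0; rest ⊤}
  B5: | IN={a:-, b:-, c:+, d:+, e:-, f:0; rest ⊤} | OUT={b:+, c:+, d:+, e:-, f:0; rest ⊤}
  B6: | IN={b:+, c:+, d:+, e:-, f:0; rest ⊤} | OUT={b:+, c:+, d:+, e:+, f:0; rest ⊤}
  B7: | IN={b:+, c:+, d:+; rest ⊤} | OUT={c:+, d:+; rest ⊤}
  B8: | IN={c:+, d:+; rest ⊤} | OUT={c:+, d:+, f:-; rest ⊤}
  B9: | IN={c:+, d:+, f:-; rest ⊤} | OUT={c:+, d:+, f:-; rest ⊤}

Merge at B4: IN[B4] = OUT[B3] = {a: -, b: +, c: +, d: +, e: -, f: -}
Applying B4's transfer function to that IN value gives OUT[B4] (row B4 above).

Answer: {a: -, b: -, c: +, d: +, e: -, f: 0}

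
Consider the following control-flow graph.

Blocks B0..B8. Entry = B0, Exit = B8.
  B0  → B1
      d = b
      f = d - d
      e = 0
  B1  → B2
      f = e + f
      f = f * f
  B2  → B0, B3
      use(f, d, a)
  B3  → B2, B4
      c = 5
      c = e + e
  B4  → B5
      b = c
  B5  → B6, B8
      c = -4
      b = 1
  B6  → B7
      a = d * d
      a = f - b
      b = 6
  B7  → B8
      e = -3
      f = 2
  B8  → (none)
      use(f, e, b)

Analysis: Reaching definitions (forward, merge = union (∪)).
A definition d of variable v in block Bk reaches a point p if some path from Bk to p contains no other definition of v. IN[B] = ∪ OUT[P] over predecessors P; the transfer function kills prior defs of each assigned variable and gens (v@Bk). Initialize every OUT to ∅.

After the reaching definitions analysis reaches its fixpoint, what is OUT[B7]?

Answer: {a@B6, b@B6, c@B5, d@B0, e@B7, f@B7}

Trace:
Per-block solution:
  B0: | IN={c@B3, d@B0, e@B0, f@B1} | OUT={c@B3, d@B0, e@B0, f@B0}
  B1: | IN={c@B3, d@B0, e@B0, f@B0} | OUT={c@B3, d@B0, e@B0, f@B1}
  B2: | IN={c@B3, d@B0, e@B0, f@B1} | OUT={c@B3, d@B0, e@B0, f@B1}
  B3: | IN={c@B3, d@B0, e@B0, f@B1} | OUT={c@B3, d@B0, e@B0, f@B1}
  B4: | IN={c@B3, d@B0, e@B0, f@B1} | OUT={b@B4, c@B3, d@B0, e@B0, f@B1}
  B5: | IN={b@B4, c@B3, d@B0, e@B0, f@B1} | OUT={b@B5, c@B5, d@B0, e@B0, f@B1}
  B6: | IN={b@B5, c@B5, d@B0, e@B0, f@B1} | OUT={a@B6, b@B6, c@B5, d@B0, e@B0, f@B1}
  B7: | IN={a@B6, b@B6, c@B5, d@B0, e@B0, f@B1} | OUT={a@B6, b@B6, c@B5, d@B0, e@B7, f@B7}
  B8: | IN={a@B6, b@B5, b@B6, c@B5, d@B0, e@B0, e@B7, f@B1, f@B7} | OUT={a@B6, b@B5, b@B6, c@B5, d@B0, e@B0, e@B7, f@B1, f@B7}

Merge at B7: IN[B7] = OUT[B6] = {a@B6, b@B6, c@B5, d@B0, e@B0, f@B1}
Applying B7's transfer function to that IN value gives OUT[B7] (row B7 above).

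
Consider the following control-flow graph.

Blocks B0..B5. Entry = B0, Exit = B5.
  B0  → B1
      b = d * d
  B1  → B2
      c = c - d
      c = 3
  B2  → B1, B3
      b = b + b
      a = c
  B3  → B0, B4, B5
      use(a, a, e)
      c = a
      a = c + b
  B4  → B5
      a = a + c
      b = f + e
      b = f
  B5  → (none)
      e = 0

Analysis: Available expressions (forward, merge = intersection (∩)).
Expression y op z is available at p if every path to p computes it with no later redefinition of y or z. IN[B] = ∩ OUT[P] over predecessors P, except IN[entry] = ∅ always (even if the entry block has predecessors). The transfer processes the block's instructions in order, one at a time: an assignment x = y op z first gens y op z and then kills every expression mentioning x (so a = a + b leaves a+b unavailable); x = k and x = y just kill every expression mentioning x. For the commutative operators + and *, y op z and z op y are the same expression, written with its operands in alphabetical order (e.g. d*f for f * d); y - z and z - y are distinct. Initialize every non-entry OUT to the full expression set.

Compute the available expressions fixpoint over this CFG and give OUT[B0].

Per-block solution:
  B0: | IN={} | OUT={d*d}
  B1: | IN={d*d} | OUT={d*d}
  B2: | IN={d*d} | OUT={d*d}
  B3: | IN={d*d} | OUT={b+c, d*d}
  B4: | IN={b+c, d*d} | OUT={d*d, e+f}
  B5: | IN={d*d} | OUT={d*d}

Merge at B0 (entry node, so the boundary value {} is joined with the incoming edge(s)): IN[B0] = {} ∩ OUT[B3] = {}
Applying B0's transfer function to that IN value gives OUT[B0] (row B0 above).

Answer: {d*d}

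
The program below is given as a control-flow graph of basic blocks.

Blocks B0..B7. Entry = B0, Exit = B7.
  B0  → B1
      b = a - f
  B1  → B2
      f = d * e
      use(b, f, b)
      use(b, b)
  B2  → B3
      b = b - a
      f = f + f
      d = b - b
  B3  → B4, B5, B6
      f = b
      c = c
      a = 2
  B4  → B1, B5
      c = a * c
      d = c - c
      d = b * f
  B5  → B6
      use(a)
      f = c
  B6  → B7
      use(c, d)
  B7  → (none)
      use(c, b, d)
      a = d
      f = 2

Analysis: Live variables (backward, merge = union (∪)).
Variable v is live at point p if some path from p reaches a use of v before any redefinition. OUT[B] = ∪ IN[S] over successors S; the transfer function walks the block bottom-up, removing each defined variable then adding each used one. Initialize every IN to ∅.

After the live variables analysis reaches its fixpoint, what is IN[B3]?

Answer: {b, c, d, e}

Working:
Converged values:
  B0:  IN={a, c, d, e, f}  OUT={a, b, c, d, e}
  B1:  IN={a, b, c, d, e}  OUT={a, b, c, e, f}
  B2:  IN={a, b, c, e, f}  OUT={b, c, d, e}
  B3:  IN={b, c, d, e}  OUT={a, b, c, d, e, f}
  B4:  IN={a, b, c, e, f}  OUT={a, b, c, d, e}
  B5:  IN={a, b, c, d}  OUT={b, c, d}
  B6:  IN={b, c, d}  OUT={b, c, d}
  B7:  IN={b, c, d}  OUT={}

Merge at B3: OUT[B3] = IN[B4] ⊔ IN[B5] ⊔ IN[B6] = {a, b, c, d, e, f}
Applying B3's transfer function to that OUT value gives IN[B3] (row B3 above).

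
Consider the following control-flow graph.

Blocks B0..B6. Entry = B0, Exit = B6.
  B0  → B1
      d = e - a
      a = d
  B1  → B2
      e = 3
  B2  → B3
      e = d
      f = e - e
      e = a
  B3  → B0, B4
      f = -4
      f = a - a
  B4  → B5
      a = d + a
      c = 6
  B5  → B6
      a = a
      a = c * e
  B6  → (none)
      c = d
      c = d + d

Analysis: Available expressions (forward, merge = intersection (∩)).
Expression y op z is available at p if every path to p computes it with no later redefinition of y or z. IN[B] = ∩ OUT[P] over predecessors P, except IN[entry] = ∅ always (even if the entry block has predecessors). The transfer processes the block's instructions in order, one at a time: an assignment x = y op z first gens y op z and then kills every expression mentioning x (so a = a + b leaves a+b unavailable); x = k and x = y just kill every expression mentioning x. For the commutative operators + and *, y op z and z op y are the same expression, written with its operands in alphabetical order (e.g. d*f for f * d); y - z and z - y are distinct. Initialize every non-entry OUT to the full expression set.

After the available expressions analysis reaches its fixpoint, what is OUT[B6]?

Answer: {d+d}

Working:
Per-block solution:
  B0: | IN={} | OUT={}
  B1: | IN={} | OUT={}
  B2: | IN={} | OUT={}
  B3: | IN={} | OUT={a-a}
  B4: | IN={a-a} | OUT={}
  B5: | IN={} | OUT={c*e}
  B6: | IN={c*e} | OUT={d+d}

Merge at B6: IN[B6] = OUT[B5] = {c*e}
Applying B6's transfer function to that IN value gives OUT[B6] (row B6 above).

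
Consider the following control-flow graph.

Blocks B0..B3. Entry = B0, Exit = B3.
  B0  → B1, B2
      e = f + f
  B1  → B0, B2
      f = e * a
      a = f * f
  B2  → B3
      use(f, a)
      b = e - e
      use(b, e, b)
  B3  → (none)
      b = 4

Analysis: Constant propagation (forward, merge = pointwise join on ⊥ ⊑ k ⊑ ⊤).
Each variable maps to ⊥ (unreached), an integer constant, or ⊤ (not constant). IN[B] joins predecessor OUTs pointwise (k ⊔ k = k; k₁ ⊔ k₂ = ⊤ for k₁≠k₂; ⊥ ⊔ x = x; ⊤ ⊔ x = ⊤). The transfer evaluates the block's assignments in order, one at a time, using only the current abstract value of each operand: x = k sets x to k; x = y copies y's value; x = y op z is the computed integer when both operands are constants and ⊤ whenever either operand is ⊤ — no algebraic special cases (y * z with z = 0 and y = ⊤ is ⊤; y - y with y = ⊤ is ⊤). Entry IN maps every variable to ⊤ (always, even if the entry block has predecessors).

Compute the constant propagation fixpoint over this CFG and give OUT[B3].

Converged values:
  B0:   IN=(all ⊤)   OUT=(all ⊤)
  B1:   IN=(all ⊤)   OUT=(all ⊤)
  B2:   IN=(all ⊤)   OUT=(all ⊤)
  B3:   IN=(all ⊤)   OUT={b:4; rest ⊤}

Merge at B3: IN[B3] = OUT[B2] = {a: ⊤, b: ⊤, c: ⊤, d: ⊤, e: ⊤, f: ⊤}
Applying B3's transfer function to that IN value gives OUT[B3] (row B3 above).

Answer: {a: ⊤, b: 4, c: ⊤, d: ⊤, e: ⊤, f: ⊤}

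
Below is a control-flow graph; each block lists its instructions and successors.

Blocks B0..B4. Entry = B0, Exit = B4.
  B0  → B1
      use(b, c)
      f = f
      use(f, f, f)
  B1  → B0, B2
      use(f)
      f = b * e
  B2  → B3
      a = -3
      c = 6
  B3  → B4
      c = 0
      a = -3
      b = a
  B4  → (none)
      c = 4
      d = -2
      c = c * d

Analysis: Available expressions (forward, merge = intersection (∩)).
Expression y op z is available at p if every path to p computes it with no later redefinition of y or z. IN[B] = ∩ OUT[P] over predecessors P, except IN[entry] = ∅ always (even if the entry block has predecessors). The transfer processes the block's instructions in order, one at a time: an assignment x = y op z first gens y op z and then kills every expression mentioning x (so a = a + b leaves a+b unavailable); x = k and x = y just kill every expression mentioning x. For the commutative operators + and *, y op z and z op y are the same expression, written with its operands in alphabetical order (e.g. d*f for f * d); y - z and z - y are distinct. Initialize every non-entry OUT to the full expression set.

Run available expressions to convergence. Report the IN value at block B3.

Answer: {b*e}

Derivation:
Converged values:
  B0:  IN={}  OUT={}
  B1:  IN={}  OUT={b*e}
  B2:  IN={b*e}  OUT={b*e}
  B3:  IN={b*e}  OUT={}
  B4:  IN={}  OUT={}

Merge at B3: IN[B3] = OUT[B2] = {b*e}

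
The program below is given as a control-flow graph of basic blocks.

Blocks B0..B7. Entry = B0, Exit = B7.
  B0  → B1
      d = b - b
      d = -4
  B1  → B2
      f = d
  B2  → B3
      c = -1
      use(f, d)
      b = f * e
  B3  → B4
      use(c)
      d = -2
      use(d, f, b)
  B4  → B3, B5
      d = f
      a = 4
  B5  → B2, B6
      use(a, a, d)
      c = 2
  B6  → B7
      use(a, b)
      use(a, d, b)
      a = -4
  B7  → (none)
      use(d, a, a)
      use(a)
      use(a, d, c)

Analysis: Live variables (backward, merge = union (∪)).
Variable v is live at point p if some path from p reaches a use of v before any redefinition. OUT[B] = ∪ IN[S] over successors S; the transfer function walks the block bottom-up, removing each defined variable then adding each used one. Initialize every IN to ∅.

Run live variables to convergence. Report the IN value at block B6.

Converged values:
  B0:   IN={b, e}   OUT={d, e}
  B1:   IN={d, e}   OUT={d, e, f}
  B2:   IN={d, e, f}   OUT={b, c, e, f}
  B3:   IN={b, c, e, f}   OUT={b, c, e, f}
  B4:   IN={b, c, e, f}   OUT={a, b, c, d, e, f}
  B5:   IN={a, b, d, e, f}   OUT={a, b, c, d, e, f}
  B6:   IN={a, b, c, d}   OUT={a, c, d}
  B7:   IN={a, c, d}   OUT={}

Merge at B6: OUT[B6] = IN[B7] = {a, c, d}
Applying B6's transfer function to that OUT value gives IN[B6] (row B6 above).

Answer: {a, b, c, d}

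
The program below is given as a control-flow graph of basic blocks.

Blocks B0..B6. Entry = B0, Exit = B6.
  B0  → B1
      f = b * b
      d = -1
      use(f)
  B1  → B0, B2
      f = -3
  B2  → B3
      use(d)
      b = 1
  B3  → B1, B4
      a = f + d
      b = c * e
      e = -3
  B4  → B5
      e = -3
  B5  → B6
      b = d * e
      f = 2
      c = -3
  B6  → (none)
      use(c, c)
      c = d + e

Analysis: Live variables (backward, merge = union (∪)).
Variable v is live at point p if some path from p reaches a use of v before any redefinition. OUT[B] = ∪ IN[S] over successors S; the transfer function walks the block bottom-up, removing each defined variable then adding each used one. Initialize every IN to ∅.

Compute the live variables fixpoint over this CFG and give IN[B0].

Answer: {b, c, e}

Working:
Fixpoint table:
  B0:   IN={b, c, e}   OUT={b, c, d, e}
  B1:   IN={b, c, d, e}   OUT={b, c, d, e, f}
  B2:   IN={c, d, e, f}   OUT={c, d, e, f}
  B3:   IN={c, d, e, f}   OUT={b, c, d, e}
  B4:   IN={d}   OUT={d, e}
  B5:   IN={d, e}   OUT={c, d, e}
  B6:   IN={c, d, e}   OUT={}

Merge at B0: OUT[B0] = IN[B1] = {b, c, d, e}
Applying B0's transfer function to that OUT value gives IN[B0] (row B0 above).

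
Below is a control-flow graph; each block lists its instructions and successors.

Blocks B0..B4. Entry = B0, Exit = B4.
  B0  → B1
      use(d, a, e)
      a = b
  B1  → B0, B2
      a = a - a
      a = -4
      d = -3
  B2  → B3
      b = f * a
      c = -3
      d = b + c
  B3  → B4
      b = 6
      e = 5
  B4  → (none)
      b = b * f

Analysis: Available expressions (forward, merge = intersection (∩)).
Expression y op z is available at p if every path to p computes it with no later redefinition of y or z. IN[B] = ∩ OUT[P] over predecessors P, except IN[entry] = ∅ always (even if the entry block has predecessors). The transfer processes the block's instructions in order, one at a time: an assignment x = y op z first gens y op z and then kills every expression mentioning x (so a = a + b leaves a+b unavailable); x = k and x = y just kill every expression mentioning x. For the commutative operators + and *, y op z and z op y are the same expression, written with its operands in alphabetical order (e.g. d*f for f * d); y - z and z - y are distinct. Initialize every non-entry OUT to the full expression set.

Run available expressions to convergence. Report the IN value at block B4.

Per-block solution:
  B0: | IN={} | OUT={}
  B1: | IN={} | OUT={}
  B2: | IN={} | OUT={a*f, b+c}
  B3: | IN={a*f, b+c} | OUT={a*f}
  B4: | IN={a*f} | OUT={a*f}

Merge at B4: IN[B4] = OUT[B3] = {a*f}

Answer: {a*f}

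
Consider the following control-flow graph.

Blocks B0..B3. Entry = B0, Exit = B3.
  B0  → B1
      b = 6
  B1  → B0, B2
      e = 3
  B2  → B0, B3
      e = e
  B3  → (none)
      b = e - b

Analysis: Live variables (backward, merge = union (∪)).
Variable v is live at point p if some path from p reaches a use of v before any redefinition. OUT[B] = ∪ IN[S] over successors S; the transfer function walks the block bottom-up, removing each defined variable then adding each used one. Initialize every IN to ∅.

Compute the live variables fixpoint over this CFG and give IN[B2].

Answer: {b, e}

Working:
Fixpoint table:
  B0:  IN={}  OUT={b}
  B1:  IN={b}  OUT={b, e}
  B2:  IN={b, e}  OUT={b, e}
  B3:  IN={b, e}  OUT={}

Merge at B2: OUT[B2] = IN[B0] ⊔ IN[B3] = {b, e}
Applying B2's transfer function to that OUT value gives IN[B2] (row B2 above).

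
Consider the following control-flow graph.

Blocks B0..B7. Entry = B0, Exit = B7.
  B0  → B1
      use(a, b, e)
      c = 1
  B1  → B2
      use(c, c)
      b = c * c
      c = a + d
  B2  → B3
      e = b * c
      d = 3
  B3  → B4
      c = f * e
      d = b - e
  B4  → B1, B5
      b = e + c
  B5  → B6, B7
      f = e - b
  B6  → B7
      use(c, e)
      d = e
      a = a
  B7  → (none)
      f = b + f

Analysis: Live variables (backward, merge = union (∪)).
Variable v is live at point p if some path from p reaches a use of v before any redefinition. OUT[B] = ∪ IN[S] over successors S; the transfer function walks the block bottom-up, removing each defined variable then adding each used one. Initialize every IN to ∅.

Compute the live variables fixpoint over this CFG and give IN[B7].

Fixpoint table:
  B0: | IN={a, b, d, e, f} | OUT={a, c, d, f}
  B1: | IN={a, c, d, f} | OUT={a, b, c, f}
  B2: | IN={a, b, c, f} | OUT={a, b, e, f}
  B3: | IN={a, b, e, f} | OUT={a, c, d, e, f}
  B4: | IN={a, c, d, e, f} | OUT={a, b, c, d, e, f}
  B5: | IN={a, b, c, e} | OUT={a, b, c, e, f}
  B6: | IN={a, b, c, e, f} | OUT={b, f}
  B7: | IN={b, f} | OUT={}

B7 is the boundary node: OUT[B7] = {}
Applying B7's transfer function to that OUT value gives IN[B7] (row B7 above).

Answer: {b, f}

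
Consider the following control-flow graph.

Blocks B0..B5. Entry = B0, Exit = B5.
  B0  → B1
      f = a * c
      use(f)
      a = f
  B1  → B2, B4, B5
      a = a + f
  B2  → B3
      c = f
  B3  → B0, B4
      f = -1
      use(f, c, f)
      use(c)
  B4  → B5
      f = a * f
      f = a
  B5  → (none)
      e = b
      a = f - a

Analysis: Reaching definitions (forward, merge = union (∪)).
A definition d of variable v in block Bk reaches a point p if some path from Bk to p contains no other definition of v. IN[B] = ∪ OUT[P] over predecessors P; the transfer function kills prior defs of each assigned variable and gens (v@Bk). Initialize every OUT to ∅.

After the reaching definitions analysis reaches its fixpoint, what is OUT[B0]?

Per-block solution:
  B0:   IN={a@B1, c@B2, f@B3}   OUT={a@B0, c@B2, f@B0}
  B1:   IN={a@B0, c@B2, f@B0}   OUT={a@B1, c@B2, f@B0}
  B2:   IN={a@B1, c@B2, f@B0}   OUT={a@B1, c@B2, f@B0}
  B3:   IN={a@B1, c@B2, f@B0}   OUT={a@B1, c@B2, f@B3}
  B4:   IN={a@B1, c@B2, f@B0, f@B3}   OUT={a@B1, c@B2, f@B4}
  B5:   IN={a@B1, c@B2, f@B0, f@B4}   OUT={a@B5, c@B2, e@B5, f@B0, f@B4}

Merge at B0 (entry node, so the boundary value {} is joined with the incoming edge(s)): IN[B0] = {} ⊔ OUT[B3] = {a@B1, c@B2, f@B3}
Applying B0's transfer function to that IN value gives OUT[B0] (row B0 above).

Answer: {a@B0, c@B2, f@B0}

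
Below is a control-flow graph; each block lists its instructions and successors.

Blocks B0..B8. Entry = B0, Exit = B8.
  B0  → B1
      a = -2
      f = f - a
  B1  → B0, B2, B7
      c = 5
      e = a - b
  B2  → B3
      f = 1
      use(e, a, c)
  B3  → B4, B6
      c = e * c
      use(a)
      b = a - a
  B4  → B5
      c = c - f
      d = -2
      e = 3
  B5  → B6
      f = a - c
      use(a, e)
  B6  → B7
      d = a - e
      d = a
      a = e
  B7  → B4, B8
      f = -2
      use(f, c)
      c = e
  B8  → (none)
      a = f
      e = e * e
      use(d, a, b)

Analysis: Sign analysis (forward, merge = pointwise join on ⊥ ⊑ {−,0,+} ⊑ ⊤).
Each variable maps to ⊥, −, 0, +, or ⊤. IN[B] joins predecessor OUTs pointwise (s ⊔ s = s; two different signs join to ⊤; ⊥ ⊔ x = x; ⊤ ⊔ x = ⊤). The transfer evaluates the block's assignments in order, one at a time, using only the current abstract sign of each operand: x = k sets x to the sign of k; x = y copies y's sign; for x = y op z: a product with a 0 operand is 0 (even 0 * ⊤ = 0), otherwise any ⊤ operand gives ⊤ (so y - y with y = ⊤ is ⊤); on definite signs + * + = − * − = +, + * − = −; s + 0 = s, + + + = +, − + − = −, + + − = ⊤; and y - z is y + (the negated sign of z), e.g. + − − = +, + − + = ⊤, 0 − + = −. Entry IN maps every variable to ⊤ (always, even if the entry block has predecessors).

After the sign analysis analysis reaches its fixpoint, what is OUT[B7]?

Answer: {a: ⊤, b: ⊤, c: ⊤, d: ⊤, e: ⊤, f: -}

Working:
Fixpoint table:
  B0: | IN=(all ⊤) | OUT={a:-; rest ⊤}
  B1: | IN={a:-; rest ⊤} | OUT={a:-, c:+; rest ⊤}
  B2: | IN={a:-, c:+; rest ⊤} | OUT={a:-, c:+, f:+; rest ⊤}
  B3: | IN={a:-, c:+, f:+; rest ⊤} | OUT={a:-, f:+; rest ⊤}
  B4: | IN=(all ⊤) | OUT={d:-, e:+; rest ⊤}
  B5: | IN={d:-, e:+; rest ⊤} | OUT={d:-, e:+; rest ⊤}
  B6: | IN=(all ⊤) | OUT=(all ⊤)
  B7: | IN=(all ⊤) | OUT={f:-; rest ⊤}
  B8: | IN={f:-; rest ⊤} | OUT={a:-, f:-; rest ⊤}

Merge at B7: IN[B7] = OUT[B1] ⊔ OUT[B6] = {a: ⊤, b: ⊤, c: ⊤, d: ⊤, e: ⊤, f: ⊤}
Applying B7's transfer function to that IN value gives OUT[B7] (row B7 above).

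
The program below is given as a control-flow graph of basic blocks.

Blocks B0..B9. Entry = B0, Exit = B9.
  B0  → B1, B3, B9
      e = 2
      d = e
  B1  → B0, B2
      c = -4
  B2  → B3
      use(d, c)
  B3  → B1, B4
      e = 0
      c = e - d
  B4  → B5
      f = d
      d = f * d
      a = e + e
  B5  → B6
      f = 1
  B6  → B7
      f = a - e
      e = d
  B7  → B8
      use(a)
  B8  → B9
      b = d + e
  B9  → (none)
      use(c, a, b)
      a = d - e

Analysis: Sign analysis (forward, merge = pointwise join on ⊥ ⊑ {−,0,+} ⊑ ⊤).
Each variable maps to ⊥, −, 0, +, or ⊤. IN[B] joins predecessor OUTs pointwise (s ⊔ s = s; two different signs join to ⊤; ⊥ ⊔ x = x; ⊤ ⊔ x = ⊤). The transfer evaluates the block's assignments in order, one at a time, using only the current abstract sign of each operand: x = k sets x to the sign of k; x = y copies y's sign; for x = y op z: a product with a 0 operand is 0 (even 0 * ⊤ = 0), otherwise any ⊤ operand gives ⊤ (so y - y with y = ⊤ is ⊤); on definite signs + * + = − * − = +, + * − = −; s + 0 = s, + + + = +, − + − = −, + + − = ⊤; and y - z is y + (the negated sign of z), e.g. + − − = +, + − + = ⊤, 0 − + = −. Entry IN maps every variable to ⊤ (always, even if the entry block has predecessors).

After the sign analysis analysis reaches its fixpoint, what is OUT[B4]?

Fixpoint table:
  B0: | IN=(all ⊤) | OUT={d:+, e:+; rest ⊤}
  B1: | IN={d:+; rest ⊤} | OUT={c:-, d:+; rest ⊤}
  B2: | IN={c:-, d:+; rest ⊤} | OUT={c:-, d:+; rest ⊤}
  B3: | IN={d:+; rest ⊤} | OUT={c:-, d:+, e:0; rest ⊤}
  B4: | IN={c:-, d:+, e:0; rest ⊤} | OUT={a:0, c:-, d:+, e:0, f:+; rest ⊤}
  B5: | IN={a:0, c:-, d:+, e:0, f:+; rest ⊤} | OUT={a:0, c:-, d:+, e:0, f:+; rest ⊤}
  B6: | IN={a:0, c:-, d:+, e:0, f:+; rest ⊤} | OUT={a:0, c:-, d:+, e:+, f:0; rest ⊤}
  B7: | IN={a:0, c:-, d:+, e:+, f:0; rest ⊤} | OUT={a:0, c:-, d:+, e:+, f:0; rest ⊤}
  B8: | IN={a:0, c:-, d:+, e:+, f:0; rest ⊤} | OUT={a:0, b:+, c:-, d:+, e:+, f:0; rest ⊤}
  B9: | IN={d:+, e:+; rest ⊤} | OUT={d:+, e:+; rest ⊤}

Merge at B4: IN[B4] = OUT[B3] = {a: ⊤, b: ⊤, c: -, d: +, e: 0, f: ⊤}
Applying B4's transfer function to that IN value gives OUT[B4] (row B4 above).

Answer: {a: 0, b: ⊤, c: -, d: +, e: 0, f: +}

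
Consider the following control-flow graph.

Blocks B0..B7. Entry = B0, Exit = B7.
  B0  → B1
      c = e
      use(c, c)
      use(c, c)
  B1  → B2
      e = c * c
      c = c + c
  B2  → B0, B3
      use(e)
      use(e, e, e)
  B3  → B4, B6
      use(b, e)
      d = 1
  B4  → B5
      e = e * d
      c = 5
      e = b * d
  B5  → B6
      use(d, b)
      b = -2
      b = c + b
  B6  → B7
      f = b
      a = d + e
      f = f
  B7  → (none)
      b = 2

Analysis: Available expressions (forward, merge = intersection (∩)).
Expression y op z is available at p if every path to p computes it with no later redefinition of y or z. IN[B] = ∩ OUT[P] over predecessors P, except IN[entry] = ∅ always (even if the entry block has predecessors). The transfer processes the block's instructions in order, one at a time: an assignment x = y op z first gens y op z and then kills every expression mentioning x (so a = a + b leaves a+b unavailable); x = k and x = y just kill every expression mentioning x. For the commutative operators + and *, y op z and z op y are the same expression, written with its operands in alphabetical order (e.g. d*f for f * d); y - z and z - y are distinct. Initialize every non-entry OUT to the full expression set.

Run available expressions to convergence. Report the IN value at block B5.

Answer: {b*d}

Working:
Fixpoint table:
  B0:  IN={}  OUT={}
  B1:  IN={}  OUT={}
  B2:  IN={}  OUT={}
  B3:  IN={}  OUT={}
  B4:  IN={}  OUT={b*d}
  B5:  IN={b*d}  OUT={}
  B6:  IN={}  OUT={d+e}
  B7:  IN={d+e}  OUT={d+e}

Merge at B5: IN[B5] = OUT[B4] = {b*d}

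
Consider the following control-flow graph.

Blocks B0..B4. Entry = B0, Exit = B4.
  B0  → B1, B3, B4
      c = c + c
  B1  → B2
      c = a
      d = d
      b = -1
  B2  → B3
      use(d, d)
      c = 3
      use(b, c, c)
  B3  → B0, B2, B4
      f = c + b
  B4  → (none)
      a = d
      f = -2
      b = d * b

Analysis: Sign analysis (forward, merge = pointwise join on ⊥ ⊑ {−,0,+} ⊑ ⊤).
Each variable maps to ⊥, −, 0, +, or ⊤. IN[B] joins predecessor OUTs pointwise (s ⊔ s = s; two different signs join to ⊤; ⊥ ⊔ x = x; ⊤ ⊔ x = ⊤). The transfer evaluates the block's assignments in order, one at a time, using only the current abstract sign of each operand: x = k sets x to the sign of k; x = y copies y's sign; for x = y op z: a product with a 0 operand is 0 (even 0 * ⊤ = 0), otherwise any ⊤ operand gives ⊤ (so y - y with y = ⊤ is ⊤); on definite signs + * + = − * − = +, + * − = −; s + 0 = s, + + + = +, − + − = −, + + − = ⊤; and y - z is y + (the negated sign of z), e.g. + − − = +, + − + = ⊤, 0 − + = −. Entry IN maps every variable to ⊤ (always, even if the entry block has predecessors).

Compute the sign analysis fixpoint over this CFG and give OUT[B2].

Answer: {a: ⊤, b: ⊤, c: +, d: ⊤, e: ⊤, f: ⊤}

Trace:
Fixpoint table:
  B0: | IN=(all ⊤) | OUT=(all ⊤)
  B1: | IN=(all ⊤) | OUT={b:-; rest ⊤}
  B2: | IN=(all ⊤) | OUT={c:+; rest ⊤}
  B3: | IN=(all ⊤) | OUT=(all ⊤)
  B4: | IN=(all ⊤) | OUT={f:-; rest ⊤}

Merge at B2: IN[B2] = OUT[B1] ⊔ OUT[B3] = {a: ⊤, b: ⊤, c: ⊤, d: ⊤, e: ⊤, f: ⊤}
Applying B2's transfer function to that IN value gives OUT[B2] (row B2 above).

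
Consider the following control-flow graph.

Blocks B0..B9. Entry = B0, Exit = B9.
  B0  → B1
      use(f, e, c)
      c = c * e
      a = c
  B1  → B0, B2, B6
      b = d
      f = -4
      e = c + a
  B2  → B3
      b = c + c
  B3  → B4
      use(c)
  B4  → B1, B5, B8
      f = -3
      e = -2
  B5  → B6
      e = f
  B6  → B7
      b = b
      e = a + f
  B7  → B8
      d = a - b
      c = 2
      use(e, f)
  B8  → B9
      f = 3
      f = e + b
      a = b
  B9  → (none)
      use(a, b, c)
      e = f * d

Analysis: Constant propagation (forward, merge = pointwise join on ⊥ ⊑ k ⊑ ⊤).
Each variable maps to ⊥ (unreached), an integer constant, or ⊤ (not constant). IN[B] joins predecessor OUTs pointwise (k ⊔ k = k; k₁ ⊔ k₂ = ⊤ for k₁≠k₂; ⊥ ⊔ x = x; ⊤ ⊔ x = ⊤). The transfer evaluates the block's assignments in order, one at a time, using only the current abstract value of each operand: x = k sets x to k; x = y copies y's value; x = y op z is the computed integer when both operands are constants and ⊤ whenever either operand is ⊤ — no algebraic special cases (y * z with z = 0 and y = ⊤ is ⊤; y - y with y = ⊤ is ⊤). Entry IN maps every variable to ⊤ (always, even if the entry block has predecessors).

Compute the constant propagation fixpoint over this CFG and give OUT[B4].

Converged values:
  B0:  IN=(all ⊤)  OUT=(all ⊤)
  B1:  IN=(all ⊤)  OUT={f:-4; rest ⊤}
  B2:  IN={f:-4; rest ⊤}  OUT={f:-4; rest ⊤}
  B3:  IN={f:-4; rest ⊤}  OUT={f:-4; rest ⊤}
  B4:  IN={f:-4; rest ⊤}  OUT={e:-2, f:-3; rest ⊤}
  B5:  IN={e:-2, f:-3; rest ⊤}  OUT={e:-3, f:-3; rest ⊤}
  B6:  IN=(all ⊤)  OUT=(all ⊤)
  B7:  IN=(all ⊤)  OUT={c:2; rest ⊤}
  B8:  IN=(all ⊤)  OUT=(all ⊤)
  B9:  IN=(all ⊤)  OUT=(all ⊤)

Merge at B4: IN[B4] = OUT[B3] = {a: ⊤, b: ⊤, c: ⊤, d: ⊤, e: ⊤, f: -4}
Applying B4's transfer function to that IN value gives OUT[B4] (row B4 above).

Answer: {a: ⊤, b: ⊤, c: ⊤, d: ⊤, e: -2, f: -3}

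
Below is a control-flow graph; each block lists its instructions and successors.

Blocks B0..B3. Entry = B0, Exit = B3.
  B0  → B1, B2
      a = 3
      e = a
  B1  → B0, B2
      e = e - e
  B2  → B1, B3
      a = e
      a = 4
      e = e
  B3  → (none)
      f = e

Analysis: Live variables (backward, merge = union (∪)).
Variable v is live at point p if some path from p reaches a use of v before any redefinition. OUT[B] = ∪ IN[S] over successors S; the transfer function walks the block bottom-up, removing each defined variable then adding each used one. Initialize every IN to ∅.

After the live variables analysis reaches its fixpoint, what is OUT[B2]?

Answer: {e}

Derivation:
Converged values:
  B0: | IN={} | OUT={e}
  B1: | IN={e} | OUT={e}
  B2: | IN={e} | OUT={e}
  B3: | IN={e} | OUT={}

Merge at B2: OUT[B2] = IN[B1] ⊔ IN[B3] = {e}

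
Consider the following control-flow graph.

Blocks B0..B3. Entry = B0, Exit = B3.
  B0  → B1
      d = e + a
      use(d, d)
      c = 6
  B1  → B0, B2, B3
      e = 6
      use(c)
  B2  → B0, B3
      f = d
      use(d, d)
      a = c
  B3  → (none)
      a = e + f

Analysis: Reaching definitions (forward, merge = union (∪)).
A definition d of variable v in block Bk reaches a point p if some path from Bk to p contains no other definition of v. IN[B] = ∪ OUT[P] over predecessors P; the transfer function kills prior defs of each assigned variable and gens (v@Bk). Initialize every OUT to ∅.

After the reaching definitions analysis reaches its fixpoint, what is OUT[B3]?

Answer: {a@B3, c@B0, d@B0, e@B1, f@B2}

Working:
Fixpoint table:
  B0:  IN={a@B2, c@B0, d@B0, e@B1, f@B2}  OUT={a@B2, c@B0, d@B0, e@B1, f@B2}
  B1:  IN={a@B2, c@B0, d@B0, e@B1, f@B2}  OUT={a@B2, c@B0, d@B0, e@B1, f@B2}
  B2:  IN={a@B2, c@B0, d@B0, e@B1, f@B2}  OUT={a@B2, c@B0, d@B0, e@B1, f@B2}
  B3:  IN={a@B2, c@B0, d@B0, e@B1, f@B2}  OUT={a@B3, c@B0, d@B0, e@B1, f@B2}

Merge at B3: IN[B3] = OUT[B1] ⊔ OUT[B2] = {a@B2, c@B0, d@B0, e@B1, f@B2}
Applying B3's transfer function to that IN value gives OUT[B3] (row B3 above).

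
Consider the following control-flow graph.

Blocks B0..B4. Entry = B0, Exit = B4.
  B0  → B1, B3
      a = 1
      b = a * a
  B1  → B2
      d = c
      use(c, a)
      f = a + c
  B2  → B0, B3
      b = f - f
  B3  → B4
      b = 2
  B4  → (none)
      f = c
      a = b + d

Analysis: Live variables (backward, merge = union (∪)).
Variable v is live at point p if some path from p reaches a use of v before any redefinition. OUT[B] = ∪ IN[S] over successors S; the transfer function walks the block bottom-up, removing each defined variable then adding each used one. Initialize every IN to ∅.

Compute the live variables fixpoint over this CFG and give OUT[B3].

Answer: {b, c, d}

Working:
Per-block solution:
  B0: | IN={c, d} | OUT={a, c, d}
  B1: | IN={a, c} | OUT={c, d, f}
  B2: | IN={c, d, f} | OUT={c, d}
  B3: | IN={c, d} | OUT={b, c, d}
  B4: | IN={b, c, d} | OUT={}

Merge at B3: OUT[B3] = IN[B4] = {b, c, d}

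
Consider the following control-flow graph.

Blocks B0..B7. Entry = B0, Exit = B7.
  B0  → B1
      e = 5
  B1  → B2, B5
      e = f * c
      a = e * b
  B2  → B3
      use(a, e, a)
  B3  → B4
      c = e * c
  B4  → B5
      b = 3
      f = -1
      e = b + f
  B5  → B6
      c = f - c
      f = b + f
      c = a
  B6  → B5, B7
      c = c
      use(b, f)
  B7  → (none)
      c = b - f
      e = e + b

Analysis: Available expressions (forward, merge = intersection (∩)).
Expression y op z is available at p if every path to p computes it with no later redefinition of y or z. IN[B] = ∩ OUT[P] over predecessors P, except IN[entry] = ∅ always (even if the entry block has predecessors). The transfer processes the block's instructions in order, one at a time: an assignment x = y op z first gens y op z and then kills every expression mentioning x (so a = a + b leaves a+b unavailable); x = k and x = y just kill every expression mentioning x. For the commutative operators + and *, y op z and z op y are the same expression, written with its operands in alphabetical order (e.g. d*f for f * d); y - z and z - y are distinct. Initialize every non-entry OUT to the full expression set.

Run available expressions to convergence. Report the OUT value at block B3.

Answer: {b*e}

Derivation:
Per-block solution:
  B0:  IN={}  OUT={}
  B1:  IN={}  OUT={b*e, c*f}
  B2:  IN={b*e, c*f}  OUT={b*e, c*f}
  B3:  IN={b*e, c*f}  OUT={b*e}
  B4:  IN={b*e}  OUT={b+f}
  B5:  IN={}  OUT={}
  B6:  IN={}  OUT={}
  B7:  IN={}  OUT={b-f}

Merge at B3: IN[B3] = OUT[B2] = {b*e, c*f}
Applying B3's transfer function to that IN value gives OUT[B3] (row B3 above).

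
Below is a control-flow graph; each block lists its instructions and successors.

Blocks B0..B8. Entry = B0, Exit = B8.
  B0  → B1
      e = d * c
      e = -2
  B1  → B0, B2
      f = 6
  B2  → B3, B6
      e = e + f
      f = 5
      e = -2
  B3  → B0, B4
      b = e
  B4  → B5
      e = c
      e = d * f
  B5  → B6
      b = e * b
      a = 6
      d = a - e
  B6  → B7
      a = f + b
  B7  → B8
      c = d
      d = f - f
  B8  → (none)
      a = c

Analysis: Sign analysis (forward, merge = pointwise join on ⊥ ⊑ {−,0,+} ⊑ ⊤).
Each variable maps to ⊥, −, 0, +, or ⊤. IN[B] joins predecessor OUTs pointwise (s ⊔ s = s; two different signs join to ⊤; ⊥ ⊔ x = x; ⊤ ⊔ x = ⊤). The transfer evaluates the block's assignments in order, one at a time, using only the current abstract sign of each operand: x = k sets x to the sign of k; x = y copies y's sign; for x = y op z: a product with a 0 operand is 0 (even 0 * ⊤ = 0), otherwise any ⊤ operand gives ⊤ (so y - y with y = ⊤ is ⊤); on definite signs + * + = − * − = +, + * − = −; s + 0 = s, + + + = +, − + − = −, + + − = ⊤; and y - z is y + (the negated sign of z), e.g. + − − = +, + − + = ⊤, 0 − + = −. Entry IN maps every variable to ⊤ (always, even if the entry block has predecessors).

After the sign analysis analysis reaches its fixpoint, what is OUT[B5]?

Per-block solution:
  B0:  IN=(all ⊤)  OUT={e:-; rest ⊤}
  B1:  IN={e:-; rest ⊤}  OUT={e:-, f:+; rest ⊤}
  B2:  IN={e:-, f:+; rest ⊤}  OUT={e:-, f:+; rest ⊤}
  B3:  IN={e:-, f:+; rest ⊤}  OUT={b:-, e:-, f:+; rest ⊤}
  B4:  IN={b:-, e:-, f:+; rest ⊤}  OUT={b:-, f:+; rest ⊤}
  B5:  IN={b:-, f:+; rest ⊤}  OUT={a:+, f:+; rest ⊤}
  B6:  IN={f:+; rest ⊤}  OUT={f:+; rest ⊤}
  B7:  IN={f:+; rest ⊤}  OUT={f:+; rest ⊤}
  B8:  IN={f:+; rest ⊤}  OUT={f:+; rest ⊤}

Merge at B5: IN[B5] = OUT[B4] = {a: ⊤, b: -, c: ⊤, d: ⊤, e: ⊤, f: +}
Applying B5's transfer function to that IN value gives OUT[B5] (row B5 above).

Answer: {a: +, b: ⊤, c: ⊤, d: ⊤, e: ⊤, f: +}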